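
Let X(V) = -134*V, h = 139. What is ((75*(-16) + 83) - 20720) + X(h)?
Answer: -40463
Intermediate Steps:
((75*(-16) + 83) - 20720) + X(h) = ((75*(-16) + 83) - 20720) - 134*139 = ((-1200 + 83) - 20720) - 18626 = (-1117 - 20720) - 18626 = -21837 - 18626 = -40463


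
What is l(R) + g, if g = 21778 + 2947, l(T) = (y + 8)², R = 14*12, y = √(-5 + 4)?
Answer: 24788 + 16*I ≈ 24788.0 + 16.0*I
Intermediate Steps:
y = I (y = √(-1) = I ≈ 1.0*I)
R = 168
l(T) = (8 + I)² (l(T) = (I + 8)² = (8 + I)²)
g = 24725
l(R) + g = (8 + I)² + 24725 = 24725 + (8 + I)²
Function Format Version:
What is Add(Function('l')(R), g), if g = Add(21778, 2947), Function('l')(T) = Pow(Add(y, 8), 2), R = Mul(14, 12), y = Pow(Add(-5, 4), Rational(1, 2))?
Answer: Add(24788, Mul(16, I)) ≈ Add(24788., Mul(16.000, I))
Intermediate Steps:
y = I (y = Pow(-1, Rational(1, 2)) = I ≈ Mul(1.0000, I))
R = 168
Function('l')(T) = Pow(Add(8, I), 2) (Function('l')(T) = Pow(Add(I, 8), 2) = Pow(Add(8, I), 2))
g = 24725
Add(Function('l')(R), g) = Add(Pow(Add(8, I), 2), 24725) = Add(24725, Pow(Add(8, I), 2))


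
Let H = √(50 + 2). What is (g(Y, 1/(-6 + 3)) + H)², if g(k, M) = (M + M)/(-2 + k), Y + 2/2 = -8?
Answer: 56632/1089 + 8*√13/33 ≈ 52.878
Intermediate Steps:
Y = -9 (Y = -1 - 8 = -9)
g(k, M) = 2*M/(-2 + k) (g(k, M) = (2*M)/(-2 + k) = 2*M/(-2 + k))
H = 2*√13 (H = √52 = 2*√13 ≈ 7.2111)
(g(Y, 1/(-6 + 3)) + H)² = (2/((-6 + 3)*(-2 - 9)) + 2*√13)² = (2/(-3*(-11)) + 2*√13)² = (2*(-⅓)*(-1/11) + 2*√13)² = (2/33 + 2*√13)²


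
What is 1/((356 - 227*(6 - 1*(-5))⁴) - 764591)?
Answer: -1/4087742 ≈ -2.4463e-7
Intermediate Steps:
1/((356 - 227*(6 - 1*(-5))⁴) - 764591) = 1/((356 - 227*(6 + 5)⁴) - 764591) = 1/((356 - 227*11⁴) - 764591) = 1/((356 - 227*14641) - 764591) = 1/((356 - 3323507) - 764591) = 1/(-3323151 - 764591) = 1/(-4087742) = -1/4087742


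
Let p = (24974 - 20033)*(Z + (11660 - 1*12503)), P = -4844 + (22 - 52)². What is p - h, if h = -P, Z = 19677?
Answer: 93054850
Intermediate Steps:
P = -3944 (P = -4844 + (-30)² = -4844 + 900 = -3944)
h = 3944 (h = -1*(-3944) = 3944)
p = 93058794 (p = (24974 - 20033)*(19677 + (11660 - 1*12503)) = 4941*(19677 + (11660 - 12503)) = 4941*(19677 - 843) = 4941*18834 = 93058794)
p - h = 93058794 - 1*3944 = 93058794 - 3944 = 93054850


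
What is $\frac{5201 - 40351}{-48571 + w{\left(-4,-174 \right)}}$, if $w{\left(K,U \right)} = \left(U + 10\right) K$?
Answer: $\frac{190}{259} \approx 0.73359$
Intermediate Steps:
$w{\left(K,U \right)} = K \left(10 + U\right)$ ($w{\left(K,U \right)} = \left(10 + U\right) K = K \left(10 + U\right)$)
$\frac{5201 - 40351}{-48571 + w{\left(-4,-174 \right)}} = \frac{5201 - 40351}{-48571 - 4 \left(10 - 174\right)} = - \frac{35150}{-48571 - -656} = - \frac{35150}{-48571 + 656} = - \frac{35150}{-47915} = \left(-35150\right) \left(- \frac{1}{47915}\right) = \frac{190}{259}$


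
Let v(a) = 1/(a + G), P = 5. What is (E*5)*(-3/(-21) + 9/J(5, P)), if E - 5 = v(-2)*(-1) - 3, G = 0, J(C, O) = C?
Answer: 170/7 ≈ 24.286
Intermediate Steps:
v(a) = 1/a (v(a) = 1/(a + 0) = 1/a)
E = 5/2 (E = 5 + (-1/(-2) - 3) = 5 + (-1/2*(-1) - 3) = 5 + (1/2 - 3) = 5 - 5/2 = 5/2 ≈ 2.5000)
(E*5)*(-3/(-21) + 9/J(5, P)) = ((5/2)*5)*(-3/(-21) + 9/5) = 25*(-3*(-1/21) + 9*(1/5))/2 = 25*(1/7 + 9/5)/2 = (25/2)*(68/35) = 170/7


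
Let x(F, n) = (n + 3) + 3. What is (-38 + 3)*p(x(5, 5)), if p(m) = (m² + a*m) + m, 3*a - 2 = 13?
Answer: -6545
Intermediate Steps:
a = 5 (a = ⅔ + (⅓)*13 = ⅔ + 13/3 = 5)
x(F, n) = 6 + n (x(F, n) = (3 + n) + 3 = 6 + n)
p(m) = m² + 6*m (p(m) = (m² + 5*m) + m = m² + 6*m)
(-38 + 3)*p(x(5, 5)) = (-38 + 3)*((6 + 5)*(6 + (6 + 5))) = -385*(6 + 11) = -385*17 = -35*187 = -6545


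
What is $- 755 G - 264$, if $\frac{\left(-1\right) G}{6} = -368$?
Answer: $-1667304$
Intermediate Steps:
$G = 2208$ ($G = \left(-6\right) \left(-368\right) = 2208$)
$- 755 G - 264 = \left(-755\right) 2208 - 264 = -1667040 + \left(-643 + 379\right) = -1667040 - 264 = -1667304$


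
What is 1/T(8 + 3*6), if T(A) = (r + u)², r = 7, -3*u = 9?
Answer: 1/16 ≈ 0.062500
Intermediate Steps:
u = -3 (u = -⅓*9 = -3)
T(A) = 16 (T(A) = (7 - 3)² = 4² = 16)
1/T(8 + 3*6) = 1/16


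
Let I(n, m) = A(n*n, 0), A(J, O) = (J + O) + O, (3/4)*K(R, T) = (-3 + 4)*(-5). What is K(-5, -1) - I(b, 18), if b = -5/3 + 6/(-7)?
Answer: -5749/441 ≈ -13.036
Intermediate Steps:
b = -53/21 (b = -5*1/3 + 6*(-1/7) = -5/3 - 6/7 = -53/21 ≈ -2.5238)
K(R, T) = -20/3 (K(R, T) = 4*((-3 + 4)*(-5))/3 = 4*(1*(-5))/3 = (4/3)*(-5) = -20/3)
A(J, O) = J + 2*O
I(n, m) = n**2 (I(n, m) = n*n + 2*0 = n**2 + 0 = n**2)
K(-5, -1) - I(b, 18) = -20/3 - (-53/21)**2 = -20/3 - 1*2809/441 = -20/3 - 2809/441 = -5749/441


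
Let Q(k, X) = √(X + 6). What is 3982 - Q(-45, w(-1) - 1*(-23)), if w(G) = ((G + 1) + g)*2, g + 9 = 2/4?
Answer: 3982 - 2*√3 ≈ 3978.5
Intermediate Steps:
g = -17/2 (g = -9 + 2/4 = -9 + 2*(¼) = -9 + ½ = -17/2 ≈ -8.5000)
w(G) = -15 + 2*G (w(G) = ((G + 1) - 17/2)*2 = ((1 + G) - 17/2)*2 = (-15/2 + G)*2 = -15 + 2*G)
Q(k, X) = √(6 + X)
3982 - Q(-45, w(-1) - 1*(-23)) = 3982 - √(6 + ((-15 + 2*(-1)) - 1*(-23))) = 3982 - √(6 + ((-15 - 2) + 23)) = 3982 - √(6 + (-17 + 23)) = 3982 - √(6 + 6) = 3982 - √12 = 3982 - 2*√3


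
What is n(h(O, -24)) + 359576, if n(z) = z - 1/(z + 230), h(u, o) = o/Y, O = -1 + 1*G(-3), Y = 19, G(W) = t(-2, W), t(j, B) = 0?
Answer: 29691523959/82574 ≈ 3.5957e+5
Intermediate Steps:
G(W) = 0
O = -1 (O = -1 + 1*0 = -1 + 0 = -1)
h(u, o) = o/19
n(z) = z - 1/(230 + z)
n(h(O, -24)) + 359576 = (-1 + ((1/19)*(-24))**2 + 230*((1/19)*(-24)))/(230 + (1/19)*(-24)) + 359576 = (-1 + (-24/19)**2 + 230*(-24/19))/(230 - 24/19) + 359576 = (-1 + 576/361 - 5520/19)/(4346/19) + 359576 = (19/4346)*(-104665/361) + 359576 = -104665/82574 + 359576 = 29691523959/82574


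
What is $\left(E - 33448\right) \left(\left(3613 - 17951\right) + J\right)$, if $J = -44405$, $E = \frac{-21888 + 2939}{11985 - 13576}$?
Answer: $\frac{3124940738517}{1591} \approx 1.9641 \cdot 10^{9}$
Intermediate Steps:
$E = \frac{18949}{1591}$ ($E = - \frac{18949}{-1591} = \left(-18949\right) \left(- \frac{1}{1591}\right) = \frac{18949}{1591} \approx 11.91$)
$\left(E - 33448\right) \left(\left(3613 - 17951\right) + J\right) = \left(\frac{18949}{1591} - 33448\right) \left(\left(3613 - 17951\right) - 44405\right) = - \frac{53196819 \left(\left(3613 - 17951\right) - 44405\right)}{1591} = - \frac{53196819 \left(-14338 - 44405\right)}{1591} = \left(- \frac{53196819}{1591}\right) \left(-58743\right) = \frac{3124940738517}{1591}$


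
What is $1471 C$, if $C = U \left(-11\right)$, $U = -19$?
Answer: $307439$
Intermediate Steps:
$C = 209$ ($C = \left(-19\right) \left(-11\right) = 209$)
$1471 C = 1471 \cdot 209 = 307439$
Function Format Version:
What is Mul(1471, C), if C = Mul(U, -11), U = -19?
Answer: 307439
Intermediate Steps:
C = 209 (C = Mul(-19, -11) = 209)
Mul(1471, C) = Mul(1471, 209) = 307439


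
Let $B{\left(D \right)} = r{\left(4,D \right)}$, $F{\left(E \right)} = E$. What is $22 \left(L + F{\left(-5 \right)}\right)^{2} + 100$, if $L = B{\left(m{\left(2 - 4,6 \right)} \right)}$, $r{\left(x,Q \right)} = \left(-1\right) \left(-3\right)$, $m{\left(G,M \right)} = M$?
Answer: $188$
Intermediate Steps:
$r{\left(x,Q \right)} = 3$
$B{\left(D \right)} = 3$
$L = 3$
$22 \left(L + F{\left(-5 \right)}\right)^{2} + 100 = 22 \left(3 - 5\right)^{2} + 100 = 22 \left(-2\right)^{2} + 100 = 22 \cdot 4 + 100 = 88 + 100 = 188$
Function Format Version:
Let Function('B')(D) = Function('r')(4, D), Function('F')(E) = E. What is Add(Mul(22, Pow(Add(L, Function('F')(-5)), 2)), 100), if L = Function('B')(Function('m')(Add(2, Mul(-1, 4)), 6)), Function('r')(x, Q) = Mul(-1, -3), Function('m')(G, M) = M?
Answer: 188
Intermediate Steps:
Function('r')(x, Q) = 3
Function('B')(D) = 3
L = 3
Add(Mul(22, Pow(Add(L, Function('F')(-5)), 2)), 100) = Add(Mul(22, Pow(Add(3, -5), 2)), 100) = Add(Mul(22, Pow(-2, 2)), 100) = Add(Mul(22, 4), 100) = Add(88, 100) = 188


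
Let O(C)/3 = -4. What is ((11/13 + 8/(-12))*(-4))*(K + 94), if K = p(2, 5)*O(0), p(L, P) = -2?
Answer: -3304/39 ≈ -84.718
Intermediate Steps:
O(C) = -12 (O(C) = 3*(-4) = -12)
K = 24 (K = -2*(-12) = 24)
((11/13 + 8/(-12))*(-4))*(K + 94) = ((11/13 + 8/(-12))*(-4))*(24 + 94) = ((11*(1/13) + 8*(-1/12))*(-4))*118 = ((11/13 - 2/3)*(-4))*118 = ((7/39)*(-4))*118 = -28/39*118 = -3304/39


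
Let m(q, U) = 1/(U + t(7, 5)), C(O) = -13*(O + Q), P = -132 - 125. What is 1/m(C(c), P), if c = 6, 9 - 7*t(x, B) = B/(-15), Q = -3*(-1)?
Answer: -767/3 ≈ -255.67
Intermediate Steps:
P = -257
Q = 3
t(x, B) = 9/7 + B/105 (t(x, B) = 9/7 - B/(7*(-15)) = 9/7 - B*(-1)/(7*15) = 9/7 - (-1)*B/105 = 9/7 + B/105)
C(O) = -39 - 13*O (C(O) = -13*(O + 3) = -13*(3 + O) = -39 - 13*O)
m(q, U) = 1/(4/3 + U) (m(q, U) = 1/(U + (9/7 + (1/105)*5)) = 1/(U + (9/7 + 1/21)) = 1/(U + 4/3) = 1/(4/3 + U))
1/m(C(c), P) = 1/(3/(4 + 3*(-257))) = 1/(3/(4 - 771)) = 1/(3/(-767)) = 1/(3*(-1/767)) = 1/(-3/767) = -767/3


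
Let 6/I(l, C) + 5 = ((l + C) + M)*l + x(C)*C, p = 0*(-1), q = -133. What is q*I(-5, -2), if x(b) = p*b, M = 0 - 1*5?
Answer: -798/55 ≈ -14.509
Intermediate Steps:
M = -5 (M = 0 - 5 = -5)
p = 0
x(b) = 0 (x(b) = 0*b = 0)
I(l, C) = 6/(-5 + l*(-5 + C + l)) (I(l, C) = 6/(-5 + (((l + C) - 5)*l + 0*C)) = 6/(-5 + (((C + l) - 5)*l + 0)) = 6/(-5 + ((-5 + C + l)*l + 0)) = 6/(-5 + (l*(-5 + C + l) + 0)) = 6/(-5 + l*(-5 + C + l)))
q*I(-5, -2) = -798/(-5 + (-5)**2 - 5*(-5) - 2*(-5)) = -798/(-5 + 25 + 25 + 10) = -798/55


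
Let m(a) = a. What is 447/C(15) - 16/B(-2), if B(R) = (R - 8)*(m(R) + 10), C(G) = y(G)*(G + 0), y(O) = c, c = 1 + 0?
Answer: 30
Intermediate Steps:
c = 1
y(O) = 1
C(G) = G (C(G) = 1*(G + 0) = 1*G = G)
B(R) = (-8 + R)*(10 + R) (B(R) = (R - 8)*(R + 10) = (-8 + R)*(10 + R))
447/C(15) - 16/B(-2) = 447/15 - 16/(-80 + (-2)² + 2*(-2)) = 447*(1/15) - 16/(-80 + 4 - 4) = 149/5 - 16/(-80) = 149/5 - 16*(-1/80) = 149/5 + ⅕ = 30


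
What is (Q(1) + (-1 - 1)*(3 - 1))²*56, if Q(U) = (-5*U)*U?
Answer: 4536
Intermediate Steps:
Q(U) = -5*U²
(Q(1) + (-1 - 1)*(3 - 1))²*56 = (-5*1² + (-1 - 1)*(3 - 1))²*56 = (-5*1 - 2*2)²*56 = (-5 - 4)²*56 = (-9)²*56 = 81*56 = 4536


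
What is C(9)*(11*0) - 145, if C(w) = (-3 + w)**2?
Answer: -145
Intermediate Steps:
C(9)*(11*0) - 145 = (-3 + 9)**2*(11*0) - 145 = 6**2*0 - 145 = 36*0 - 145 = 0 - 145 = -145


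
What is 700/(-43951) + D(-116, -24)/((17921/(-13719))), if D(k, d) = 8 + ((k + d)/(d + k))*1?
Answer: -5439218621/787645871 ≈ -6.9057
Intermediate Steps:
D(k, d) = 9 (D(k, d) = 8 + ((d + k)/(d + k))*1 = 8 + 1*1 = 8 + 1 = 9)
700/(-43951) + D(-116, -24)/((17921/(-13719))) = 700/(-43951) + 9/((17921/(-13719))) = 700*(-1/43951) + 9/((17921*(-1/13719))) = -700/43951 + 9/(-17921/13719) = -700/43951 + 9*(-13719/17921) = -700/43951 - 123471/17921 = -5439218621/787645871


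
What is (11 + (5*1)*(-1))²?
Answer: 36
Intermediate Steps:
(11 + (5*1)*(-1))² = (11 + 5*(-1))² = (11 - 5)² = 6² = 36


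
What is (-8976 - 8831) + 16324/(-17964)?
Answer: -79975318/4491 ≈ -17808.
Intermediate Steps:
(-8976 - 8831) + 16324/(-17964) = -17807 + 16324*(-1/17964) = -17807 - 4081/4491 = -79975318/4491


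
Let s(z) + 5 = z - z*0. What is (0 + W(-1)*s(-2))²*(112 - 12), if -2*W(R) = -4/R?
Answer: 19600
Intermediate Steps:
s(z) = -5 + z (s(z) = -5 + (z - z*0) = -5 + (z + 0) = -5 + z)
W(R) = 2/R (W(R) = -(-2)/R = 2/R)
(0 + W(-1)*s(-2))²*(112 - 12) = (0 + (2/(-1))*(-5 - 2))²*(112 - 12) = (0 + (2*(-1))*(-7))²*100 = (0 - 2*(-7))²*100 = (0 + 14)²*100 = 14²*100 = 196*100 = 19600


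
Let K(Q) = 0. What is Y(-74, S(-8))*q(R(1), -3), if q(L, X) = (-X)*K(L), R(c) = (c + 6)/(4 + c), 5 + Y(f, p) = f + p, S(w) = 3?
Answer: 0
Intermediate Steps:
Y(f, p) = -5 + f + p (Y(f, p) = -5 + (f + p) = -5 + f + p)
R(c) = (6 + c)/(4 + c)
q(L, X) = 0 (q(L, X) = -X*0 = 0)
Y(-74, S(-8))*q(R(1), -3) = (-5 - 74 + 3)*0 = -76*0 = 0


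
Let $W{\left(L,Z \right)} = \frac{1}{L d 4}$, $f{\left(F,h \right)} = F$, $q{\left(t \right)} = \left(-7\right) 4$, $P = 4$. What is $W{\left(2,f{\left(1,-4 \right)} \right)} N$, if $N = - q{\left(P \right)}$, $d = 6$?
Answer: $\frac{7}{12} \approx 0.58333$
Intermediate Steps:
$q{\left(t \right)} = -28$
$N = 28$ ($N = \left(-1\right) \left(-28\right) = 28$)
$W{\left(L,Z \right)} = \frac{1}{24 L}$ ($W{\left(L,Z \right)} = \frac{1}{L 6 \cdot 4} = \frac{1}{6 L 4} = \frac{1}{24 L}$)
$W{\left(2,f{\left(1,-4 \right)} \right)} N = \frac{1}{24 \cdot 2} \cdot 28 = \frac{1}{24} \cdot \frac{1}{2} \cdot 28 = \frac{1}{48} \cdot 28 = \frac{7}{12}$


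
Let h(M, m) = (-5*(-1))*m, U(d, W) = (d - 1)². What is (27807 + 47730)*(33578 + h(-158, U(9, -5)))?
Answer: 2560553226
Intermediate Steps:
U(d, W) = (-1 + d)²
h(M, m) = 5*m
(27807 + 47730)*(33578 + h(-158, U(9, -5))) = (27807 + 47730)*(33578 + 5*(-1 + 9)²) = 75537*(33578 + 5*8²) = 75537*(33578 + 5*64) = 75537*(33578 + 320) = 75537*33898 = 2560553226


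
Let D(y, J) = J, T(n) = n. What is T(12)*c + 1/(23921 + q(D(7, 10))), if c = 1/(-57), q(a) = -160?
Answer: -95025/451459 ≈ -0.21048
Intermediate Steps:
c = -1/57 ≈ -0.017544
T(12)*c + 1/(23921 + q(D(7, 10))) = 12*(-1/57) + 1/(23921 - 160) = -4/19 + 1/23761 = -95025/451459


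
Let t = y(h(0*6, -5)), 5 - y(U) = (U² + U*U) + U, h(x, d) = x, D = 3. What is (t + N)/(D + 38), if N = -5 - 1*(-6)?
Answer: 6/41 ≈ 0.14634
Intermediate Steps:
N = 1 (N = -5 + 6 = 1)
y(U) = 5 - U - 2*U² (y(U) = 5 - ((U² + U*U) + U) = 5 - ((U² + U²) + U) = 5 - (2*U² + U) = 5 - (U + 2*U²) = 5 + (-U - 2*U²) = 5 - U - 2*U²)
t = 5 (t = 5 - 0*6 - 2*(0*6)² = 5 - 1*0 - 2*0² = 5 + 0 - 2*0 = 5 + 0 + 0 = 5)
(t + N)/(D + 38) = (5 + 1)/(3 + 38) = 6/41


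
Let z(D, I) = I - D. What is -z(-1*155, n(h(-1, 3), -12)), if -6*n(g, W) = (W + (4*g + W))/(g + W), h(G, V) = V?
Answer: -1393/9 ≈ -154.78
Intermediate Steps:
n(g, W) = -(2*W + 4*g)/(6*(W + g)) (n(g, W) = -(W + (4*g + W))/(6*(g + W)) = -(W + (W + 4*g))/(6*(W + g)) = -(2*W + 4*g)/(6*(W + g)))
-z(-1*155, n(h(-1, 3), -12)) = -((-1*(-12) - 2*3)/(3*(-12 + 3)) - (-1)*155) = -((⅓)*(12 - 6)/(-9) - 1*(-155)) = -((⅓)*(-⅑)*6 + 155) = -(-2/9 + 155) = -1*1393/9 = -1393/9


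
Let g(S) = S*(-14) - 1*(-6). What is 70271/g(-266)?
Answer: 70271/3730 ≈ 18.839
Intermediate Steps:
g(S) = 6 - 14*S (g(S) = -14*S + 6 = 6 - 14*S)
70271/g(-266) = 70271/(6 - 14*(-266)) = 70271/(6 + 3724) = 70271/3730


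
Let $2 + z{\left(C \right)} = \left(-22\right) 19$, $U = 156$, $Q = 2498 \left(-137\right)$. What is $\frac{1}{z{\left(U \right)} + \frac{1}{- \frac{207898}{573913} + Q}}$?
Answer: $- \frac{196408158236}{82491427033033} \approx -0.002381$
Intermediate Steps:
$Q = -342226$
$z{\left(C \right)} = -420$ ($z{\left(C \right)} = -2 - 418 = -420$)
$\frac{1}{z{\left(U \right)} + \frac{1}{- \frac{207898}{573913} + Q}} = \frac{1}{-420 + \frac{1}{- \frac{207898}{573913} - 342226}} = \frac{1}{-420 + \frac{1}{- \frac{196408158236}{573913}}} = \frac{1}{-420 - \frac{573913}{196408158236}} = \frac{1}{- \frac{82491427033033}{196408158236}} = - \frac{196408158236}{82491427033033}$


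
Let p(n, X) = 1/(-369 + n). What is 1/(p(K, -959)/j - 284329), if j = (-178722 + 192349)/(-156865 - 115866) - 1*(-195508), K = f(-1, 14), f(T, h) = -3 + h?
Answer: -19088946182118/5427540979015701553 ≈ -3.5171e-6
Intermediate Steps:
K = 11 (K = -3 + 14 = 11)
j = 53321078721/272731 (j = 13627/(-272731) + 195508 = 13627*(-1/272731) + 195508 = -13627/272731 + 195508 = 53321078721/272731 ≈ 1.9551e+5)
1/(p(K, -959)/j - 284329) = 1/(1/((-369 + 11)*(53321078721/272731)) - 284329) = 1/((272731/53321078721)/(-358) - 284329) = 1/(-1/358*272731/53321078721 - 284329) = 1/(-272731/19088946182118 - 284329) = 1/(-5427540979015701553/19088946182118) = -19088946182118/5427540979015701553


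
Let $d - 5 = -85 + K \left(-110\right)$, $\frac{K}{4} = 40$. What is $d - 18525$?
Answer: $-36205$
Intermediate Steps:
$K = 160$ ($K = 4 \cdot 40 = 160$)
$d = -17680$ ($d = 5 + \left(-85 + 160 \left(-110\right)\right) = 5 - 17685 = -17680$)
$d - 18525 = -17680 - 18525 = -36205$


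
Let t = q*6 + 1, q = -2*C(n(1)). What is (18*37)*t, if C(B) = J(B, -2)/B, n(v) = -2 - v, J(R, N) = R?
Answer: -7326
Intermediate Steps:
C(B) = 1 (C(B) = B/B = 1)
q = -2 (q = -2*1 = -2)
t = -11 (t = -2*6 + 1 = -12 + 1 = -11)
(18*37)*t = (18*37)*(-11) = 666*(-11) = -7326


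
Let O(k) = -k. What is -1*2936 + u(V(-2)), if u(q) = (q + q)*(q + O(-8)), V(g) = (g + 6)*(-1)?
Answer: -2968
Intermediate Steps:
V(g) = -6 - g (V(g) = (6 + g)*(-1) = -6 - g)
u(q) = 2*q*(8 + q) (u(q) = (q + q)*(q - 1*(-8)) = (2*q)*(q + 8) = (2*q)*(8 + q) = 2*q*(8 + q))
-1*2936 + u(V(-2)) = -1*2936 + 2*(-6 - 1*(-2))*(8 + (-6 - 1*(-2))) = -2936 + 2*(-6 + 2)*(8 + (-6 + 2)) = -2936 + 2*(-4)*(8 - 4) = -2936 + 2*(-4)*4 = -2936 - 32 = -2968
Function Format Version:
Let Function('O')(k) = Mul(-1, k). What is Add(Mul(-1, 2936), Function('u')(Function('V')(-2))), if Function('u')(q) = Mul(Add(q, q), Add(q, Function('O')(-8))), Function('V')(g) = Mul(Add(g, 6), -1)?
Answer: -2968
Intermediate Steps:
Function('V')(g) = Add(-6, Mul(-1, g)) (Function('V')(g) = Mul(Add(6, g), -1) = Add(-6, Mul(-1, g)))
Function('u')(q) = Mul(2, q, Add(8, q)) (Function('u')(q) = Mul(Add(q, q), Add(q, Mul(-1, -8))) = Mul(Mul(2, q), Add(q, 8)) = Mul(Mul(2, q), Add(8, q)) = Mul(2, q, Add(8, q)))
Add(Mul(-1, 2936), Function('u')(Function('V')(-2))) = Add(Mul(-1, 2936), Mul(2, Add(-6, Mul(-1, -2)), Add(8, Add(-6, Mul(-1, -2))))) = Add(-2936, Mul(2, Add(-6, 2), Add(8, Add(-6, 2)))) = Add(-2936, Mul(2, -4, Add(8, -4))) = Add(-2936, Mul(2, -4, 4)) = Add(-2936, -32) = -2968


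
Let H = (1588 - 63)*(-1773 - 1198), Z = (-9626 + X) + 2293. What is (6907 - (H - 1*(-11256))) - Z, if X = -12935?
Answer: 4546694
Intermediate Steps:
Z = -20268 (Z = (-9626 - 12935) + 2293 = -22561 + 2293 = -20268)
H = -4530775 (H = 1525*(-2971) = -4530775)
(6907 - (H - 1*(-11256))) - Z = (6907 - (-4530775 - 1*(-11256))) - 1*(-20268) = (6907 - (-4530775 + 11256)) + 20268 = (6907 - 1*(-4519519)) + 20268 = (6907 + 4519519) + 20268 = 4526426 + 20268 = 4546694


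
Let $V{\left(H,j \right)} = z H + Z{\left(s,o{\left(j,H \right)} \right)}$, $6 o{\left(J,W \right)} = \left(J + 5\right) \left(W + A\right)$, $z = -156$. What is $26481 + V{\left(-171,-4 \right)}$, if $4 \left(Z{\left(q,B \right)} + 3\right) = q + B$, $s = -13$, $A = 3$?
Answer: $\frac{212575}{4} \approx 53144.0$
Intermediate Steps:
$o{\left(J,W \right)} = \frac{\left(3 + W\right) \left(5 + J\right)}{6}$ ($o{\left(J,W \right)} = \frac{\left(J + 5\right) \left(W + 3\right)}{6} = \frac{\left(5 + J\right) \left(3 + W\right)}{6} = \frac{\left(3 + W\right) \left(5 + J\right)}{6}$)
$Z{\left(q,B \right)} = -3 + \frac{B}{4} + \frac{q}{4}$ ($Z{\left(q,B \right)} = -3 + \frac{q + B}{4} = -3 + \frac{B + q}{4} = -3 + \left(\frac{B}{4} + \frac{q}{4}\right) = -3 + \frac{B}{4} + \frac{q}{4}$)
$V{\left(H,j \right)} = - \frac{45}{8} - \frac{3739 H}{24} + \frac{j}{8} + \frac{H j}{24}$ ($V{\left(H,j \right)} = - 156 H + \left(-3 + \frac{\frac{5}{2} + \frac{j}{2} + \frac{5 H}{6} + \frac{j H}{6}}{4} + \frac{1}{4} \left(-13\right)\right) = - 156 H - \left(\frac{25}{4} - \frac{\frac{5}{2} + \frac{j}{2} + \frac{5 H}{6} + \frac{H j}{6}}{4}\right) = - 156 H - \left(\frac{45}{8} - \frac{5 H}{24} - \frac{j}{8} - \frac{H j}{24}\right) = - 156 H + \left(- \frac{45}{8} + \frac{j}{8} + \frac{5 H}{24} + \frac{H j}{24}\right) = - \frac{45}{8} - \frac{3739 H}{24} + \frac{j}{8} + \frac{H j}{24}$)
$26481 + V{\left(-171,-4 \right)} = 26481 + \left(- \frac{45}{8} - - \frac{213123}{8} + \frac{1}{8} \left(-4\right) + \frac{1}{24} \left(-171\right) \left(-4\right)\right) = 26481 + \left(- \frac{45}{8} + \frac{213123}{8} - \frac{1}{2} + \frac{57}{2}\right) = 26481 + \frac{106651}{4} = \frac{212575}{4}$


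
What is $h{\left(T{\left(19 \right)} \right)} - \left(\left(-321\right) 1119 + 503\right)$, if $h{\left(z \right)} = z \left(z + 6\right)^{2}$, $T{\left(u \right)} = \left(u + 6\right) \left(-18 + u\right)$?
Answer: $382721$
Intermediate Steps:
$T{\left(u \right)} = \left(-18 + u\right) \left(6 + u\right)$ ($T{\left(u \right)} = \left(6 + u\right) \left(-18 + u\right) = \left(-18 + u\right) \left(6 + u\right)$)
$h{\left(z \right)} = z \left(6 + z\right)^{2}$
$h{\left(T{\left(19 \right)} \right)} - \left(\left(-321\right) 1119 + 503\right) = \left(-108 + 19^{2} - 228\right) \left(6 - \left(336 - 361\right)\right)^{2} - \left(\left(-321\right) 1119 + 503\right) = \left(-108 + 361 - 228\right) \left(6 - -25\right)^{2} - \left(-359199 + 503\right) = 25 \left(6 + 25\right)^{2} - -358696 = 25 \cdot 31^{2} + 358696 = 25 \cdot 961 + 358696 = 24025 + 358696 = 382721$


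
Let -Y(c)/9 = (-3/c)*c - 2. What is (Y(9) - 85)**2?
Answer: 1600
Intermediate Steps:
Y(c) = 45 (Y(c) = -9*((-3/c)*c - 2) = -9*(-3 - 2) = -9*(-5) = 45)
(Y(9) - 85)**2 = (45 - 85)**2 = (-40)**2 = 1600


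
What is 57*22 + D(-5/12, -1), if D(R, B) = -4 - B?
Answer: 1251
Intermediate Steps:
57*22 + D(-5/12, -1) = 57*22 + (-4 - 1*(-1)) = 1254 + (-4 + 1) = 1254 - 3 = 1251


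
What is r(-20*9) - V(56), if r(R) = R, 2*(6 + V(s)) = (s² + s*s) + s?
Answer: -3338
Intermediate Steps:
V(s) = -6 + s² + s/2 (V(s) = -6 + ((s² + s*s) + s)/2 = -6 + ((s² + s²) + s)/2 = -6 + (2*s² + s)/2 = -6 + (s + 2*s²)/2 = -6 + (s² + s/2) = -6 + s² + s/2)
r(-20*9) - V(56) = -20*9 - (-6 + 56² + (½)*56) = -180 - (-6 + 3136 + 28) = -180 - 1*3158 = -180 - 3158 = -3338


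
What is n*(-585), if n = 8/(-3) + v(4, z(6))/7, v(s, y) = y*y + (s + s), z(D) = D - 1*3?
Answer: 975/7 ≈ 139.29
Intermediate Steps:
z(D) = -3 + D (z(D) = D - 3 = -3 + D)
v(s, y) = y**2 + 2*s
n = -5/21 (n = 8/(-3) + ((-3 + 6)**2 + 2*4)/7 = 8*(-1/3) + (3**2 + 8)*(1/7) = -8/3 + (9 + 8)*(1/7) = -8/3 + 17*(1/7) = -8/3 + 17/7 = -5/21 ≈ -0.23810)
n*(-585) = -5/21*(-585) = 975/7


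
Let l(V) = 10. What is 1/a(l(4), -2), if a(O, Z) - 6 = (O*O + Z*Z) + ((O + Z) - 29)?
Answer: 1/89 ≈ 0.011236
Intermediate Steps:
a(O, Z) = -23 + O + Z + O² + Z² (a(O, Z) = 6 + ((O*O + Z*Z) + ((O + Z) - 29)) = 6 + ((O² + Z²) + (-29 + O + Z)) = 6 + (-29 + O + Z + O² + Z²) = -23 + O + Z + O² + Z²)
1/a(l(4), -2) = 1/(-23 + 10 - 2 + 10² + (-2)²) = 1/(-23 + 10 - 2 + 100 + 4) = 1/89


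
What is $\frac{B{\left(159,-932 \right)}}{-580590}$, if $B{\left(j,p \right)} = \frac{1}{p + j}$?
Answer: $\frac{1}{448796070} \approx 2.2282 \cdot 10^{-9}$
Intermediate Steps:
$B{\left(j,p \right)} = \frac{1}{j + p}$
$\frac{B{\left(159,-932 \right)}}{-580590} = \frac{1}{\left(159 - 932\right) \left(-580590\right)} = \frac{1}{-773} \left(- \frac{1}{580590}\right) = \left(- \frac{1}{773}\right) \left(- \frac{1}{580590}\right) = \frac{1}{448796070}$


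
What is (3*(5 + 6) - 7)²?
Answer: 676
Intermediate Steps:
(3*(5 + 6) - 7)² = (3*11 - 7)² = (33 - 7)² = 26² = 676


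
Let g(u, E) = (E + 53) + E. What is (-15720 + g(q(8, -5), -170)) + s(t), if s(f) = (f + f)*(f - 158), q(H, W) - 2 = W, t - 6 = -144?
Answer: 65689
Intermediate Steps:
t = -138 (t = 6 - 144 = -138)
q(H, W) = 2 + W
g(u, E) = 53 + 2*E (g(u, E) = (53 + E) + E = 53 + 2*E)
s(f) = 2*f*(-158 + f) (s(f) = (2*f)*(-158 + f) = 2*f*(-158 + f))
(-15720 + g(q(8, -5), -170)) + s(t) = (-15720 + (53 + 2*(-170))) + 2*(-138)*(-158 - 138) = (-15720 + (53 - 340)) + 2*(-138)*(-296) = (-15720 - 287) + 81696 = -16007 + 81696 = 65689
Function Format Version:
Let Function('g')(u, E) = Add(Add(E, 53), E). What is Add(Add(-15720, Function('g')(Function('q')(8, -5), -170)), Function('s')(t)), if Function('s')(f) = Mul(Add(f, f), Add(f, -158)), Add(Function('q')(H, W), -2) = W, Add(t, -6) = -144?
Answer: 65689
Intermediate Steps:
t = -138 (t = Add(6, -144) = -138)
Function('q')(H, W) = Add(2, W)
Function('g')(u, E) = Add(53, Mul(2, E)) (Function('g')(u, E) = Add(Add(53, E), E) = Add(53, Mul(2, E)))
Function('s')(f) = Mul(2, f, Add(-158, f)) (Function('s')(f) = Mul(Mul(2, f), Add(-158, f)) = Mul(2, f, Add(-158, f)))
Add(Add(-15720, Function('g')(Function('q')(8, -5), -170)), Function('s')(t)) = Add(Add(-15720, Add(53, Mul(2, -170))), Mul(2, -138, Add(-158, -138))) = Add(Add(-15720, Add(53, -340)), Mul(2, -138, -296)) = Add(Add(-15720, -287), 81696) = Add(-16007, 81696) = 65689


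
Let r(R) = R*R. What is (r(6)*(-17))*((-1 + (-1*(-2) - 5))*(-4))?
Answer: -9792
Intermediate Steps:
r(R) = R**2
(r(6)*(-17))*((-1 + (-1*(-2) - 5))*(-4)) = (6**2*(-17))*((-1 + (-1*(-2) - 5))*(-4)) = (36*(-17))*((-1 + (2 - 5))*(-4)) = -612*(-1 - 3)*(-4) = -(-2448)*(-4) = -612*16 = -9792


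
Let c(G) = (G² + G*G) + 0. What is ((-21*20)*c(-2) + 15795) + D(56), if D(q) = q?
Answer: 12491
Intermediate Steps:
c(G) = 2*G² (c(G) = (G² + G²) + 0 = 2*G² + 0 = 2*G²)
((-21*20)*c(-2) + 15795) + D(56) = ((-21*20)*(2*(-2)²) + 15795) + 56 = (-840*4 + 15795) + 56 = (-420*8 + 15795) + 56 = (-3360 + 15795) + 56 = 12435 + 56 = 12491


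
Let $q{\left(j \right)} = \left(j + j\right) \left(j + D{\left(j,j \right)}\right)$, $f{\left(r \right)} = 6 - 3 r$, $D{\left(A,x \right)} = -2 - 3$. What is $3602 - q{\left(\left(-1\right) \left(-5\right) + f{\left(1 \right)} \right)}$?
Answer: $3554$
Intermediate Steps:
$D{\left(A,x \right)} = -5$ ($D{\left(A,x \right)} = -2 - 3 = -5$)
$q{\left(j \right)} = 2 j \left(-5 + j\right)$ ($q{\left(j \right)} = \left(j + j\right) \left(j - 5\right) = 2 j \left(-5 + j\right)$)
$3602 - q{\left(\left(-1\right) \left(-5\right) + f{\left(1 \right)} \right)} = 3602 - 2 \left(\left(-1\right) \left(-5\right) + \left(6 - 3\right)\right) \left(-5 + \left(\left(-1\right) \left(-5\right) + \left(6 - 3\right)\right)\right) = 3602 - 2 \left(5 + \left(6 - 3\right)\right) \left(-5 + \left(5 + \left(6 - 3\right)\right)\right) = 3602 - 2 \left(5 + 3\right) \left(-5 + \left(5 + 3\right)\right) = 3602 - 2 \cdot 8 \left(-5 + 8\right) = 3602 - 2 \cdot 8 \cdot 3 = 3602 - 48 = 3554$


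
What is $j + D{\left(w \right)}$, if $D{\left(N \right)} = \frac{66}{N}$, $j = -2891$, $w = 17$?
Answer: $- \frac{49081}{17} \approx -2887.1$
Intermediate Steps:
$j + D{\left(w \right)} = -2891 + \frac{66}{17} = - \frac{49081}{17}$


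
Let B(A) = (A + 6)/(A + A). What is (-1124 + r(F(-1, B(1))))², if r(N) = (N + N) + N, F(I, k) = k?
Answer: 4959529/4 ≈ 1.2399e+6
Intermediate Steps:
B(A) = (6 + A)/(2*A) (B(A) = (6 + A)/((2*A)) = (6 + A)*(1/(2*A)) = (6 + A)/(2*A))
r(N) = 3*N (r(N) = 2*N + N = 3*N)
(-1124 + r(F(-1, B(1))))² = (-1124 + 3*((½)*(6 + 1)/1))² = (-1124 + 3*((½)*1*7))² = (-1124 + 3*(7/2))² = (-1124 + 21/2)² = (-2227/2)² = 4959529/4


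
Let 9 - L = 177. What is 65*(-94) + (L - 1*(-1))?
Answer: -6277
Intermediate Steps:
L = -168 (L = 9 - 1*177 = 9 - 177 = -168)
65*(-94) + (L - 1*(-1)) = 65*(-94) + (-168 - 1*(-1)) = -6110 + (-168 + 1) = -6110 - 167 = -6277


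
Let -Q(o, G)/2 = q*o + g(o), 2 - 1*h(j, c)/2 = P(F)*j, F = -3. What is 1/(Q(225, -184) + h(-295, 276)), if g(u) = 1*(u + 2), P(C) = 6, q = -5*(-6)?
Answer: -1/10410 ≈ -9.6061e-5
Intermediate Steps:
q = 30
h(j, c) = 4 - 12*j
g(u) = 2 + u (g(u) = 1*(2 + u) = 2 + u)
Q(o, G) = -4 - 62*o (Q(o, G) = -2*(30*o + (2 + o)) = -2*(2 + 31*o) = -4 - 62*o)
1/(Q(225, -184) + h(-295, 276)) = 1/((-4 - 62*225) + (4 - 12*(-295))) = 1/((-4 - 13950) + (4 + 3540)) = 1/(-13954 + 3544) = 1/(-10410) = -1/10410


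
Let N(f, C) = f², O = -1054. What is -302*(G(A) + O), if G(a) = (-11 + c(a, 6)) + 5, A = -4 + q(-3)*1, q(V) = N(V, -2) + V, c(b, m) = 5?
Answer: 318610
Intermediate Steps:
q(V) = V + V² (q(V) = V² + V = V + V²)
A = 2 (A = -4 - 3*(1 - 3)*1 = -4 - 3*(-2)*1 = -4 + 6*1 = -4 + 6 = 2)
G(a) = -1 (G(a) = (-11 + 5) + 5 = -6 + 5 = -1)
-302*(G(A) + O) = -302*(-1 - 1054) = -302*(-1055) = 318610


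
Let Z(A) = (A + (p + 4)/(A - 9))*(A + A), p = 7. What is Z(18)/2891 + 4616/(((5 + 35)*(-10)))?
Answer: -1633507/144550 ≈ -11.301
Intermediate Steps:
Z(A) = 2*A*(A + 11/(-9 + A)) (Z(A) = (A + (7 + 4)/(A - 9))*(A + A) = (A + 11/(-9 + A))*(2*A) = 2*A*(A + 11/(-9 + A)))
Z(18)/2891 + 4616/(((5 + 35)*(-10))) = (2*18*(11 + 18**2 - 9*18)/(-9 + 18))/2891 + 4616/(((5 + 35)*(-10))) = (2*18*(11 + 324 - 162)/9)*(1/2891) + 4616/((40*(-10))) = (2*18*(1/9)*173)*(1/2891) + 4616/(-400) = 692*(1/2891) + 4616*(-1/400) = 692/2891 - 577/50 = -1633507/144550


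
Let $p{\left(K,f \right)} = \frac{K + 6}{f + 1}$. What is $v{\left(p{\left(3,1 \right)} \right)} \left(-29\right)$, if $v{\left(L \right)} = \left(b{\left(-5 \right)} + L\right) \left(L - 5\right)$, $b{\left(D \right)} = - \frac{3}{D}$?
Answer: $\frac{1479}{20} \approx 73.95$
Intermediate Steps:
$p{\left(K,f \right)} = \frac{6 + K}{1 + f}$
$v{\left(L \right)} = \left(-5 + L\right) \left(\frac{3}{5} + L\right)$ ($v{\left(L \right)} = \left(- \frac{3}{-5} + L\right) \left(L - 5\right) = \left(\left(-3\right) \left(- \frac{1}{5}\right) + L\right) \left(-5 + L\right) = \left(\frac{3}{5} + L\right) \left(-5 + L\right) = \left(-5 + L\right) \left(\frac{3}{5} + L\right)$)
$v{\left(p{\left(3,1 \right)} \right)} \left(-29\right) = \left(-3 + \left(\frac{6 + 3}{1 + 1}\right)^{2} - \frac{22 \frac{6 + 3}{1 + 1}}{5}\right) \left(-29\right) = \left(-3 + \left(\frac{1}{2} \cdot 9\right)^{2} - \frac{22 \cdot \frac{1}{2} \cdot 9}{5}\right) \left(-29\right) = \left(-3 + \left(\frac{9}{2}\right)^{2} - \frac{99}{5}\right) \left(-29\right) = \left(-3 + \frac{81}{4} - \frac{99}{5}\right) \left(-29\right) = \left(- \frac{51}{20}\right) \left(-29\right) = \frac{1479}{20}$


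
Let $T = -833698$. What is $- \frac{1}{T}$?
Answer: $\frac{1}{833698} \approx 1.1995 \cdot 10^{-6}$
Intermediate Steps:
$- \frac{1}{T} = - \frac{1}{-833698} = \left(-1\right) \left(- \frac{1}{833698}\right) = \frac{1}{833698}$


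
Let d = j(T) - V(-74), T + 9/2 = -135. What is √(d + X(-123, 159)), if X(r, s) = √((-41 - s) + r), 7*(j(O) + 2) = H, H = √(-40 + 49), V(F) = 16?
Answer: √(-861 + 49*I*√323)/7 ≈ 1.9446 + 4.6209*I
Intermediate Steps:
T = -279/2 (T = -9/2 - 135 = -279/2 ≈ -139.50)
H = 3 (H = √9 = 3)
j(O) = -11/7 (j(O) = -2 + (⅐)*3 = -2 + 3/7 = -11/7)
X(r, s) = √(-41 + r - s)
d = -123/7 (d = -11/7 - 1*16 = -11/7 - 16 = -123/7 ≈ -17.571)
√(d + X(-123, 159)) = √(-123/7 + √(-41 - 123 - 1*159)) = √(-123/7 + √(-41 - 123 - 159)) = √(-123/7 + √(-323)) = √(-123/7 + I*√323)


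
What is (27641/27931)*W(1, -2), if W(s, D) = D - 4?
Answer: -165846/27931 ≈ -5.9377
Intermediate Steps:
W(s, D) = -4 + D
(27641/27931)*W(1, -2) = (27641/27931)*(-4 - 2) = (27641*(1/27931))*(-6) = (27641/27931)*(-6) = -165846/27931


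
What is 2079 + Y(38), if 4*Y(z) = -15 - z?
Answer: 8263/4 ≈ 2065.8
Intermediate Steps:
Y(z) = -15/4 - z/4 (Y(z) = (-15 - z)/4 = -15/4 - z/4)
2079 + Y(38) = 2079 + (-15/4 - ¼*38) = 2079 + (-15/4 - 19/2) = 2079 - 53/4 = 8263/4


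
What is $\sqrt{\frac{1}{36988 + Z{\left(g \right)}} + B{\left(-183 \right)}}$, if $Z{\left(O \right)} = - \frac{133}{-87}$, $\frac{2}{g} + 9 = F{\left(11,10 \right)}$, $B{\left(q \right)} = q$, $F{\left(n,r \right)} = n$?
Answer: $\frac{10 i \sqrt{18951654366078}}{3218089} \approx 13.528 i$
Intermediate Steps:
$g = 1$ ($g = \frac{2}{-9 + 11} = \frac{2}{2} = 2 \cdot \frac{1}{2} = 1$)
$Z{\left(O \right)} = \frac{133}{87}$ ($Z{\left(O \right)} = \left(-133\right) \left(- \frac{1}{87}\right) = \frac{133}{87}$)
$\sqrt{\frac{1}{36988 + Z{\left(g \right)}} + B{\left(-183 \right)}} = \sqrt{\frac{1}{36988 + \frac{133}{87}} - 183} = \sqrt{\frac{1}{\frac{3218089}{87}} - 183} = \sqrt{\frac{87}{3218089} - 183} = \sqrt{- \frac{588910200}{3218089}} = \frac{10 i \sqrt{18951654366078}}{3218089}$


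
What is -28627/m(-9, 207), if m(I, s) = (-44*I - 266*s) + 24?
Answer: 28627/54642 ≈ 0.52390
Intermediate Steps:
m(I, s) = 24 - 266*s - 44*I (m(I, s) = (-266*s - 44*I) + 24 = 24 - 266*s - 44*I)
-28627/m(-9, 207) = -28627/(24 - 266*207 - 44*(-9)) = -28627/(24 - 55062 + 396) = -28627/(-54642) = -28627*(-1/54642) = 28627/54642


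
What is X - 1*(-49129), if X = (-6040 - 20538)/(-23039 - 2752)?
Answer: 1267112617/25791 ≈ 49130.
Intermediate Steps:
X = 26578/25791 (X = -26578/(-25791) = -26578*(-1/25791) = 26578/25791 ≈ 1.0305)
X - 1*(-49129) = 26578/25791 - 1*(-49129) = 26578/25791 + 49129 = 1267112617/25791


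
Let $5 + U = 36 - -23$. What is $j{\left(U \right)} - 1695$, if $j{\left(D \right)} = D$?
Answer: $-1641$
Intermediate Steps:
$U = 54$ ($U = -5 + \left(36 - -23\right) = -5 + \left(36 + 23\right) = -5 + 59 = 54$)
$j{\left(U \right)} - 1695 = 54 - 1695 = -1641$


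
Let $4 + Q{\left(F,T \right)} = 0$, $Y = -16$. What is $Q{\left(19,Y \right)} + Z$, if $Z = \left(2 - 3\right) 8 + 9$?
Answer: $-3$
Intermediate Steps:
$Q{\left(F,T \right)} = -4$ ($Q{\left(F,T \right)} = -4 + 0 = -4$)
$Z = 1$ ($Z = \left(2 - 3\right) 8 + 9 = \left(-1\right) 8 + 9 = -8 + 9 = 1$)
$Q{\left(19,Y \right)} + Z = -4 + 1 = -3$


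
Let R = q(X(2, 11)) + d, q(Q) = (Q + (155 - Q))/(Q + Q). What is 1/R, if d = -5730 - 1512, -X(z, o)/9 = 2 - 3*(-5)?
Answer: -306/2216207 ≈ -0.00013807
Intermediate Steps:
X(z, o) = -153 (X(z, o) = -9*(2 - 3*(-5)) = -9*(2 + 15) = -9*17 = -153)
d = -7242
q(Q) = 155/(2*Q) (q(Q) = 155/((2*Q)) = 155*(1/(2*Q)) = 155/(2*Q))
R = -2216207/306 (R = (155/2)/(-153) - 7242 = (155/2)*(-1/153) - 7242 = -155/306 - 7242 = -2216207/306 ≈ -7242.5)
1/R = 1/(-2216207/306) = -306/2216207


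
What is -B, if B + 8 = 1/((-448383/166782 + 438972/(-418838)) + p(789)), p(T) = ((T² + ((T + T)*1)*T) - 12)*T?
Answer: 2800834090368495498/350104261325762039 ≈ 8.0000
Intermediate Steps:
p(T) = T*(-12 + 3*T²) (p(T) = ((T² + ((2*T)*1)*T) - 12)*T = ((T² + (2*T)*T) - 12)*T = ((T² + 2*T²) - 12)*T = (3*T² - 12)*T = (-12 + 3*T²)*T = T*(-12 + 3*T²))
B = -2800834090368495498/350104261325762039 (B = -8 + 1/((-448383/166782 + 438972/(-418838)) + 3*789*(-4 + 789²)) = -8 + 1/((-448383*1/166782 + 438972*(-1/418838)) + 3*789*(-4 + 622521)) = -8 + 1/((-149461/55594 - 219486/209419) + 3*789*622517) = -8 + 1/(-887797507/237600814 + 1473497739) = -8 + 1/(350104261325762039/237600814) = -8 + 237600814/350104261325762039 = -2800834090368495498/350104261325762039 ≈ -8.0000)
-B = -1*(-2800834090368495498/350104261325762039) = 2800834090368495498/350104261325762039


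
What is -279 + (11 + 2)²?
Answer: -110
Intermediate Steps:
-279 + (11 + 2)² = -279 + 13² = -279 + 169 = -110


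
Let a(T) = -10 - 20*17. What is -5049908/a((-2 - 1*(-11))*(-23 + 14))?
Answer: 2524954/175 ≈ 14428.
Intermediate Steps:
a(T) = -350 (a(T) = -10 - 340 = -350)
-5049908/a((-2 - 1*(-11))*(-23 + 14)) = -5049908/(-350) = -5049908*(-1/350) = 2524954/175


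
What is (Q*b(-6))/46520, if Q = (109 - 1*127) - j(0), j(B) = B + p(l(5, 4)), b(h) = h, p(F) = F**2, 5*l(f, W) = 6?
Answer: 729/290750 ≈ 0.0025073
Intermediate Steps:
l(f, W) = 6/5 (l(f, W) = (1/5)*6 = 6/5)
j(B) = 36/25 + B (j(B) = B + (6/5)**2 = B + 36/25 = 36/25 + B)
Q = -486/25 (Q = (109 - 1*127) - (36/25 + 0) = (109 - 127) - 1*36/25 = -18 - 36/25 = -486/25 ≈ -19.440)
(Q*b(-6))/46520 = -486/25*(-6)/46520 = (2916/25)*(1/46520) = 729/290750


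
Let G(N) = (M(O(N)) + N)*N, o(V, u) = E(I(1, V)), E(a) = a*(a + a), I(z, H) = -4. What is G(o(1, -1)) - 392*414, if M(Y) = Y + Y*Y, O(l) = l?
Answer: -127472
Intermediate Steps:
E(a) = 2*a² (E(a) = a*(2*a) = 2*a²)
o(V, u) = 32 (o(V, u) = 2*(-4)² = 2*16 = 32)
M(Y) = Y + Y²
G(N) = N*(N + N*(1 + N)) (G(N) = (N*(1 + N) + N)*N = (N + N*(1 + N))*N = N*(N + N*(1 + N)))
G(o(1, -1)) - 392*414 = 32²*(2 + 32) - 392*414 = 1024*34 - 162288 = 34816 - 162288 = -127472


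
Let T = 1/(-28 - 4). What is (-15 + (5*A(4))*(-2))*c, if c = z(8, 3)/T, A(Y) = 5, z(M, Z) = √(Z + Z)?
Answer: 2080*√6 ≈ 5094.9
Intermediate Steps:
z(M, Z) = √2*√Z (z(M, Z) = √(2*Z) = √2*√Z)
T = -1/32 (T = 1/(-32) = -1/32 ≈ -0.031250)
c = -32*√6 (c = (√2*√3)/(-1/32) = √6*(-32) = -32*√6 ≈ -78.384)
(-15 + (5*A(4))*(-2))*c = (-15 + (5*5)*(-2))*(-32*√6) = (-15 + 25*(-2))*(-32*√6) = (-15 - 50)*(-32*√6) = -(-2080)*√6 = 2080*√6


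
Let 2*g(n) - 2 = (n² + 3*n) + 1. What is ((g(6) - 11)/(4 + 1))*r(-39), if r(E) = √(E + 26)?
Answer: 7*I*√13/2 ≈ 12.619*I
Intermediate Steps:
r(E) = √(26 + E)
g(n) = 3/2 + n²/2 + 3*n/2 (g(n) = 1 + ((n² + 3*n) + 1)/2 = 1 + (1 + n² + 3*n)/2 = 1 + (½ + n²/2 + 3*n/2) = 3/2 + n²/2 + 3*n/2)
((g(6) - 11)/(4 + 1))*r(-39) = (((3/2 + (½)*6² + (3/2)*6) - 11)/(4 + 1))*√(26 - 39) = (((3/2 + (½)*36 + 9) - 11)/5)*√(-13) = (((3/2 + 18 + 9) - 11)*(⅕))*(I*√13) = ((57/2 - 11)*(⅕))*(I*√13) = ((35/2)*(⅕))*(I*√13) = 7*(I*√13)/2 = 7*I*√13/2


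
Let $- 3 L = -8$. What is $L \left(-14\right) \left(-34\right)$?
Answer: $\frac{3808}{3} \approx 1269.3$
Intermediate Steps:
$L = \frac{8}{3}$ ($L = \left(- \frac{1}{3}\right) \left(-8\right) = \frac{8}{3} \approx 2.6667$)
$L \left(-14\right) \left(-34\right) = \frac{8}{3} \left(-14\right) \left(-34\right) = \left(- \frac{112}{3}\right) \left(-34\right) = \frac{3808}{3}$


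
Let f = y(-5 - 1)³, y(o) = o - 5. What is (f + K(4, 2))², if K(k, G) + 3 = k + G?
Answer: 1763584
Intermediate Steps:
y(o) = -5 + o
K(k, G) = -3 + G + k (K(k, G) = -3 + (k + G) = -3 + (G + k) = -3 + G + k)
f = -1331 (f = (-5 + (-5 - 1))³ = (-5 - 6)³ = (-11)³ = -1331)
(f + K(4, 2))² = (-1331 + (-3 + 2 + 4))² = (-1331 + 3)² = (-1328)² = 1763584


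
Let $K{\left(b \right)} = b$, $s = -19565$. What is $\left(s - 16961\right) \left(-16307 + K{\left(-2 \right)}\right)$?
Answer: $595702534$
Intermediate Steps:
$\left(s - 16961\right) \left(-16307 + K{\left(-2 \right)}\right) = \left(-19565 - 16961\right) \left(-16307 - 2\right) = \left(-36526\right) \left(-16309\right) = 595702534$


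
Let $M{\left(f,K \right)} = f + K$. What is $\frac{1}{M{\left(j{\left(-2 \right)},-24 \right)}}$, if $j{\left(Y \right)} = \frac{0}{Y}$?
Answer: $- \frac{1}{24} \approx -0.041667$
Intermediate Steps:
$j{\left(Y \right)} = 0$
$M{\left(f,K \right)} = K + f$
$\frac{1}{M{\left(j{\left(-2 \right)},-24 \right)}} = \frac{1}{-24 + 0} = \frac{1}{-24} = - \frac{1}{24}$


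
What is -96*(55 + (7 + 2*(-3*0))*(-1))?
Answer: -4608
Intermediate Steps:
-96*(55 + (7 + 2*(-3*0))*(-1)) = -96*(55 + (7 + 2*0)*(-1)) = -96*(55 + (7 + 0)*(-1)) = -96*(55 + 7*(-1)) = -96*(55 - 7) = -96*48 = -4608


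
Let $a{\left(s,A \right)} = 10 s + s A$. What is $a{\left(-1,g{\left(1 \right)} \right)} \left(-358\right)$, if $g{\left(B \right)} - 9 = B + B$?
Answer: $7518$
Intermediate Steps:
$g{\left(B \right)} = 9 + 2 B$ ($g{\left(B \right)} = 9 + \left(B + B\right) = 9 + 2 B$)
$a{\left(s,A \right)} = 10 s + A s$
$a{\left(-1,g{\left(1 \right)} \right)} \left(-358\right) = - (10 + \left(9 + 2 \cdot 1\right)) \left(-358\right) = - (10 + \left(9 + 2\right)) \left(-358\right) = - (10 + 11) \left(-358\right) = \left(-1\right) 21 \left(-358\right) = \left(-21\right) \left(-358\right) = 7518$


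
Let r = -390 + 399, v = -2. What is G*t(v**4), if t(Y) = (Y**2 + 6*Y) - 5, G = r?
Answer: 3123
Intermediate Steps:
r = 9
G = 9
t(Y) = -5 + Y**2 + 6*Y
G*t(v**4) = 9*(-5 + ((-2)**4)**2 + 6*(-2)**4) = 9*(-5 + 16**2 + 6*16) = 9*(-5 + 256 + 96) = 9*347 = 3123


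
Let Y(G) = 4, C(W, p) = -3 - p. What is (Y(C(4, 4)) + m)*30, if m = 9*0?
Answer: 120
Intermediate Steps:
m = 0
(Y(C(4, 4)) + m)*30 = (4 + 0)*30 = 4*30 = 120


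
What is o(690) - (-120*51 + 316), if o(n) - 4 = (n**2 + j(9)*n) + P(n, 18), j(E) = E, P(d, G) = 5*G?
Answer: 488208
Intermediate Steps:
o(n) = 94 + n**2 + 9*n (o(n) = 4 + ((n**2 + 9*n) + 5*18) = 4 + ((n**2 + 9*n) + 90) = 4 + (90 + n**2 + 9*n) = 94 + n**2 + 9*n)
o(690) - (-120*51 + 316) = (94 + 690**2 + 9*690) - (-120*51 + 316) = (94 + 476100 + 6210) - (-6120 + 316) = 482404 - 1*(-5804) = 482404 + 5804 = 488208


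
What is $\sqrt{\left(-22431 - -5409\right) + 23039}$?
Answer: $\sqrt{6017} \approx 77.569$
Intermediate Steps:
$\sqrt{\left(-22431 - -5409\right) + 23039} = \sqrt{\left(-22431 + 5409\right) + 23039} = \sqrt{-17022 + 23039} = \sqrt{6017}$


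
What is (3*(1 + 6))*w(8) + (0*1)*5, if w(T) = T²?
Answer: 1344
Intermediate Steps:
(3*(1 + 6))*w(8) + (0*1)*5 = (3*(1 + 6))*8² + (0*1)*5 = (3*7)*64 + 0*5 = 21*64 + 0 = 1344 + 0 = 1344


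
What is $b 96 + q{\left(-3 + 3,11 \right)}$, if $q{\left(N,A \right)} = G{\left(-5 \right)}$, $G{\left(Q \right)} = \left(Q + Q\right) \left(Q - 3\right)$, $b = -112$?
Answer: $-10672$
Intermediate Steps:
$G{\left(Q \right)} = 2 Q \left(-3 + Q\right)$
$q{\left(N,A \right)} = 80$ ($q{\left(N,A \right)} = 2 \left(-5\right) \left(-3 - 5\right) = 2 \left(-5\right) \left(-8\right) = 80$)
$b 96 + q{\left(-3 + 3,11 \right)} = \left(-112\right) 96 + 80 = -10752 + 80 = -10672$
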